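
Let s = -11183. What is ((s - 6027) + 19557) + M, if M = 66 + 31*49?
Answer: 3932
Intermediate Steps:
M = 1585 (M = 66 + 1519 = 1585)
((s - 6027) + 19557) + M = ((-11183 - 6027) + 19557) + 1585 = (-17210 + 19557) + 1585 = 2347 + 1585 = 3932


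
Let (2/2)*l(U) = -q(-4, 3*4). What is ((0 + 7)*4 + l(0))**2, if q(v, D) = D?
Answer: 256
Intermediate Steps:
l(U) = -12 (l(U) = -3*4 = -1*12 = -12)
((0 + 7)*4 + l(0))**2 = ((0 + 7)*4 - 12)**2 = (7*4 - 12)**2 = (28 - 12)**2 = 16**2 = 256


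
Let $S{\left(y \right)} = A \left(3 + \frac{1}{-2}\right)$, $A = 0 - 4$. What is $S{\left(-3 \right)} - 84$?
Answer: $-94$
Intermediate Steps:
$A = -4$
$S{\left(y \right)} = -10$ ($S{\left(y \right)} = - 4 \left(3 + \frac{1}{-2}\right) = - 4 \left(3 - \frac{1}{2}\right) = \left(-4\right) \frac{5}{2} = -10$)
$S{\left(-3 \right)} - 84 = -10 - 84 = -94$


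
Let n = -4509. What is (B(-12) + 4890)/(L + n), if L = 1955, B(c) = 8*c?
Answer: -2397/1277 ≈ -1.8771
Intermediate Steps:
(B(-12) + 4890)/(L + n) = (8*(-12) + 4890)/(1955 - 4509) = (-96 + 4890)/(-2554) = 4794*(-1/2554) = -2397/1277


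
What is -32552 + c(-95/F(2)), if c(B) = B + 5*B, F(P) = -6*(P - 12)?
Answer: -65123/2 ≈ -32562.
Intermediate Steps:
F(P) = 72 - 6*P (F(P) = -6*(-12 + P) = 72 - 6*P)
c(B) = 6*B
-32552 + c(-95/F(2)) = -32552 + 6*(-95/(72 - 6*2)) = -32552 + 6*(-95/(72 - 12)) = -32552 + 6*(-95/60) = -32552 + 6*(-95*1/60) = -32552 + 6*(-19/12) = -32552 - 19/2 = -65123/2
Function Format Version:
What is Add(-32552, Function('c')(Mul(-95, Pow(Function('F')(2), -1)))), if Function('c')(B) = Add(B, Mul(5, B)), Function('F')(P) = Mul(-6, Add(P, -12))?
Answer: Rational(-65123, 2) ≈ -32562.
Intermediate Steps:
Function('F')(P) = Add(72, Mul(-6, P)) (Function('F')(P) = Mul(-6, Add(-12, P)) = Add(72, Mul(-6, P)))
Function('c')(B) = Mul(6, B)
Add(-32552, Function('c')(Mul(-95, Pow(Function('F')(2), -1)))) = Add(-32552, Mul(6, Mul(-95, Pow(Add(72, Mul(-6, 2)), -1)))) = Add(-32552, Mul(6, Mul(-95, Pow(Add(72, -12), -1)))) = Add(-32552, Mul(6, Mul(-95, Pow(60, -1)))) = Add(-32552, Mul(6, Mul(-95, Rational(1, 60)))) = Add(-32552, Mul(6, Rational(-19, 12))) = Add(-32552, Rational(-19, 2)) = Rational(-65123, 2)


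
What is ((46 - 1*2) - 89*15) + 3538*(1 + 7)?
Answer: 27013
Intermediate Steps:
((46 - 1*2) - 89*15) + 3538*(1 + 7) = ((46 - 2) - 1335) + 3538*8 = (44 - 1335) + 28304 = -1291 + 28304 = 27013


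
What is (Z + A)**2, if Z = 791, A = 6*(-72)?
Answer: 128881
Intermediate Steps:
A = -432
(Z + A)**2 = (791 - 432)**2 = 359**2 = 128881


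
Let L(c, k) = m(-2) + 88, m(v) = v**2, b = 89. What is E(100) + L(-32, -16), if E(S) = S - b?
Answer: 103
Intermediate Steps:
L(c, k) = 92 (L(c, k) = (-2)**2 + 88 = 4 + 88 = 92)
E(S) = -89 + S (E(S) = S - 1*89 = S - 89 = -89 + S)
E(100) + L(-32, -16) = (-89 + 100) + 92 = 11 + 92 = 103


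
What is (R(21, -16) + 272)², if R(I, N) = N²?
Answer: 278784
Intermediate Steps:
(R(21, -16) + 272)² = ((-16)² + 272)² = (256 + 272)² = 528² = 278784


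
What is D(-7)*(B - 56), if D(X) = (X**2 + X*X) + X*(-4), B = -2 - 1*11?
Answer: -8694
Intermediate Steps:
B = -13 (B = -2 - 11 = -13)
D(X) = -4*X + 2*X**2 (D(X) = (X**2 + X**2) - 4*X = 2*X**2 - 4*X = -4*X + 2*X**2)
D(-7)*(B - 56) = (2*(-7)*(-2 - 7))*(-13 - 56) = (2*(-7)*(-9))*(-69) = 126*(-69) = -8694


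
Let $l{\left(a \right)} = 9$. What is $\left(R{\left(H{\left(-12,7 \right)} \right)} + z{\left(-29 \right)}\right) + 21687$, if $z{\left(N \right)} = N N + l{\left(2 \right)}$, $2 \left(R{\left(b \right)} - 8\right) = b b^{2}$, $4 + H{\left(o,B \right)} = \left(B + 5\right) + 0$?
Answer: $22801$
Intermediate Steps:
$H{\left(o,B \right)} = 1 + B$ ($H{\left(o,B \right)} = -4 + \left(\left(B + 5\right) + 0\right) = -4 + \left(\left(5 + B\right) + 0\right) = -4 + \left(5 + B\right) = 1 + B$)
$R{\left(b \right)} = 8 + \frac{b^{3}}{2}$ ($R{\left(b \right)} = 8 + \frac{b b^{2}}{2} = 8 + \frac{b^{3}}{2}$)
$z{\left(N \right)} = 9 + N^{2}$ ($z{\left(N \right)} = N N + 9 = N^{2} + 9 = 9 + N^{2}$)
$\left(R{\left(H{\left(-12,7 \right)} \right)} + z{\left(-29 \right)}\right) + 21687 = \left(\left(8 + \frac{\left(1 + 7\right)^{3}}{2}\right) + \left(9 + \left(-29\right)^{2}\right)\right) + 21687 = \left(\left(8 + \frac{8^{3}}{2}\right) + \left(9 + 841\right)\right) + 21687 = \left(\left(8 + \frac{1}{2} \cdot 512\right) + 850\right) + 21687 = \left(\left(8 + 256\right) + 850\right) + 21687 = \left(264 + 850\right) + 21687 = 1114 + 21687 = 22801$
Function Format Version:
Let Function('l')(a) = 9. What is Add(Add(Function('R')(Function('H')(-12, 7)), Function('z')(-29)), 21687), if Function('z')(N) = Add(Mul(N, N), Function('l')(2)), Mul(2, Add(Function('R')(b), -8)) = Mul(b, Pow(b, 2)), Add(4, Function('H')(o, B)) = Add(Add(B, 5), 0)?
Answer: 22801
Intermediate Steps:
Function('H')(o, B) = Add(1, B) (Function('H')(o, B) = Add(-4, Add(Add(B, 5), 0)) = Add(-4, Add(Add(5, B), 0)) = Add(-4, Add(5, B)) = Add(1, B))
Function('R')(b) = Add(8, Mul(Rational(1, 2), Pow(b, 3))) (Function('R')(b) = Add(8, Mul(Rational(1, 2), Mul(b, Pow(b, 2)))) = Add(8, Mul(Rational(1, 2), Pow(b, 3))))
Function('z')(N) = Add(9, Pow(N, 2)) (Function('z')(N) = Add(Mul(N, N), 9) = Add(Pow(N, 2), 9) = Add(9, Pow(N, 2)))
Add(Add(Function('R')(Function('H')(-12, 7)), Function('z')(-29)), 21687) = Add(Add(Add(8, Mul(Rational(1, 2), Pow(Add(1, 7), 3))), Add(9, Pow(-29, 2))), 21687) = Add(Add(Add(8, Mul(Rational(1, 2), Pow(8, 3))), Add(9, 841)), 21687) = Add(Add(Add(8, Mul(Rational(1, 2), 512)), 850), 21687) = Add(Add(Add(8, 256), 850), 21687) = Add(Add(264, 850), 21687) = Add(1114, 21687) = 22801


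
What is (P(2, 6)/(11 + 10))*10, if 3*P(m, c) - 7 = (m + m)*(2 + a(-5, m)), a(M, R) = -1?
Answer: 110/63 ≈ 1.7460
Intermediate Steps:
P(m, c) = 7/3 + 2*m/3 (P(m, c) = 7/3 + ((m + m)*(2 - 1))/3 = 7/3 + ((2*m)*1)/3 = 7/3 + (2*m)/3 = 7/3 + 2*m/3)
(P(2, 6)/(11 + 10))*10 = ((7/3 + (2/3)*2)/(11 + 10))*10 = ((7/3 + 4/3)/21)*10 = ((11/3)*(1/21))*10 = (11/63)*10 = 110/63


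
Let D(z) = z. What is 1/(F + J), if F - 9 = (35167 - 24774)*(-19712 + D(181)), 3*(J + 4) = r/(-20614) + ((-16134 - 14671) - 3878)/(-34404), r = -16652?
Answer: -118200676/23993044286371063 ≈ -4.9265e-9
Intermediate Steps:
J = -401255439/118200676 (J = -4 + (-16652/(-20614) + ((-16134 - 14671) - 3878)/(-34404))/3 = -4 + (-16652*(-1/20614) + (-30805 - 3878)*(-1/34404))/3 = -4 + (8326/10307 - 34683*(-1/34404))/3 = -4 + (8326/10307 + 11561/11468)/3 = -4 + (⅓)*(214641795/118200676) = -4 + 71547265/118200676 = -401255439/118200676 ≈ -3.3947)
F = -202985674 (F = 9 + (35167 - 24774)*(-19712 + 181) = 9 + 10393*(-19531) = 9 - 202985683 = -202985674)
1/(F + J) = 1/(-202985674 - 401255439/118200676) = 1/(-23993044286371063/118200676) = -118200676/23993044286371063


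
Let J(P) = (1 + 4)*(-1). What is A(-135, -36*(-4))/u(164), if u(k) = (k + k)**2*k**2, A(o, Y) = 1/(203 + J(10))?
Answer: 1/572928694272 ≈ 1.7454e-12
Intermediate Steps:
J(P) = -5 (J(P) = 5*(-1) = -5)
A(o, Y) = 1/198 (A(o, Y) = 1/(203 - 5) = 1/198)
u(k) = 4*k**4 (u(k) = (2*k)**2*k**2 = (4*k**2)*k**2 = 4*k**4)
A(-135, -36*(-4))/u(164) = 1/(198*((4*164**4))) = 1/(198*((4*723394816))) = (1/198)/2893579264 = (1/198)*(1/2893579264) = 1/572928694272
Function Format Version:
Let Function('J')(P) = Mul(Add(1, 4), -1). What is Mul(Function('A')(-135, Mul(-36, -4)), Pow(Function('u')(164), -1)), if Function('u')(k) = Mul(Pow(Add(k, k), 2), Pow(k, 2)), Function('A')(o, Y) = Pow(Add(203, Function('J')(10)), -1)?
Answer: Rational(1, 572928694272) ≈ 1.7454e-12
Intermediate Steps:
Function('J')(P) = -5 (Function('J')(P) = Mul(5, -1) = -5)
Function('A')(o, Y) = Rational(1, 198) (Function('A')(o, Y) = Pow(Add(203, -5), -1) = Pow(198, -1) = Rational(1, 198))
Function('u')(k) = Mul(4, Pow(k, 4)) (Function('u')(k) = Mul(Pow(Mul(2, k), 2), Pow(k, 2)) = Mul(Mul(4, Pow(k, 2)), Pow(k, 2)) = Mul(4, Pow(k, 4)))
Mul(Function('A')(-135, Mul(-36, -4)), Pow(Function('u')(164), -1)) = Mul(Rational(1, 198), Pow(Mul(4, Pow(164, 4)), -1)) = Mul(Rational(1, 198), Pow(Mul(4, 723394816), -1)) = Mul(Rational(1, 198), Pow(2893579264, -1)) = Mul(Rational(1, 198), Rational(1, 2893579264)) = Rational(1, 572928694272)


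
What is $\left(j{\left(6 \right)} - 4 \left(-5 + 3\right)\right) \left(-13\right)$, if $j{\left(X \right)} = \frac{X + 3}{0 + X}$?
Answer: $- \frac{247}{2} \approx -123.5$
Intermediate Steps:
$j{\left(X \right)} = \frac{3 + X}{X}$
$\left(j{\left(6 \right)} - 4 \left(-5 + 3\right)\right) \left(-13\right) = \left(\frac{3 + 6}{6} - 4 \left(-5 + 3\right)\right) \left(-13\right) = \left(\frac{1}{6} \cdot 9 - -8\right) \left(-13\right) = \left(\frac{3}{2} + 8\right) \left(-13\right) = \frac{19}{2} \left(-13\right) = - \frac{247}{2}$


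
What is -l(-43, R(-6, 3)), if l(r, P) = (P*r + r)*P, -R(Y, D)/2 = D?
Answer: 1290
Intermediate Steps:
R(Y, D) = -2*D
l(r, P) = P*(r + P*r) (l(r, P) = (r + P*r)*P = P*(r + P*r))
-l(-43, R(-6, 3)) = -(-2*3)*(-43)*(1 - 2*3) = -(-6)*(-43)*(1 - 6) = -(-6)*(-43)*(-5) = -1*(-1290) = 1290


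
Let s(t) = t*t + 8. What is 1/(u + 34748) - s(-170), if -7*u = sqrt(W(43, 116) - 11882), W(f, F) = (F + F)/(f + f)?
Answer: -36771580628242034/1272020916869 + 7*I*sqrt(21964830)/2544041833738 ≈ -28908.0 + 1.2895e-8*I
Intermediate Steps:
s(t) = 8 + t**2 (s(t) = t**2 + 8 = 8 + t**2)
W(f, F) = F/f (W(f, F) = (2*F)/((2*f)) = (2*F)*(1/(2*f)) = F/f)
u = -I*sqrt(21964830)/301 (u = -sqrt(116/43 - 11882)/7 = -I*sqrt(21964830)/301 ≈ -15.57*I)
1/(u + 34748) - s(-170) = 1/(-I*sqrt(21964830)/301 + 34748) - (8 + (-170)**2) = 1/(34748 - I*sqrt(21964830)/301) - (8 + 28900) = 1/(34748 - I*sqrt(21964830)/301) - 1*28908 = 1/(34748 - I*sqrt(21964830)/301) - 28908 = -28908 + 1/(34748 - I*sqrt(21964830)/301)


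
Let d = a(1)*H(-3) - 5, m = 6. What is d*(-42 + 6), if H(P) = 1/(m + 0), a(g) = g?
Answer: 174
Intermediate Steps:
H(P) = ⅙ (H(P) = 1/(6 + 0) = 1/6 = ⅙)
d = -29/6 (d = 1*(⅙) - 5 = ⅙ - 5 = -29/6 ≈ -4.8333)
d*(-42 + 6) = -29*(-42 + 6)/6 = -29/6*(-36) = 174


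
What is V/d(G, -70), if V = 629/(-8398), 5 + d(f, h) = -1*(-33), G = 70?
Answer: -37/13832 ≈ -0.0026750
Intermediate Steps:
d(f, h) = 28 (d(f, h) = -5 - 1*(-33) = -5 + 33 = 28)
V = -37/494 (V = 629*(-1/8398) = -37/494 ≈ -0.074899)
V/d(G, -70) = -37/494/28 = -37/494*1/28 = -37/13832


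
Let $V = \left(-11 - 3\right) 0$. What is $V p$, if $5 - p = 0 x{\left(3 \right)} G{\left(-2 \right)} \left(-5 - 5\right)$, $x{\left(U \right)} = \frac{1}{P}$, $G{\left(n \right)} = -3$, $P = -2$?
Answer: $0$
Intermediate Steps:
$x{\left(U \right)} = - \frac{1}{2}$ ($x{\left(U \right)} = \frac{1}{-2} = - \frac{1}{2}$)
$V = 0$ ($V = \left(-14\right) 0 = 0$)
$p = 5$ ($p = 5 - 0 \left(- \frac{1}{2}\right) \left(-3\right) \left(-5 - 5\right) = 5 - 0 \left(-3\right) \left(-10\right) = 5 - 0 \left(-10\right) = 5 - 0 = 5 + 0 = 5$)
$V p = 0 \cdot 5 = 0$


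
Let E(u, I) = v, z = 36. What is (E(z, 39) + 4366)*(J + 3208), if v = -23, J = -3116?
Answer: 399556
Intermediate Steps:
E(u, I) = -23
(E(z, 39) + 4366)*(J + 3208) = (-23 + 4366)*(-3116 + 3208) = 4343*92 = 399556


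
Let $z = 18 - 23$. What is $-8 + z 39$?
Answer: $-203$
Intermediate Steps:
$z = -5$
$-8 + z 39 = -8 - 195 = -203$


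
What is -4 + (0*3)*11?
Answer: -4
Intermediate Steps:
-4 + (0*3)*11 = -4 + 0*11 = -4 + 0 = -4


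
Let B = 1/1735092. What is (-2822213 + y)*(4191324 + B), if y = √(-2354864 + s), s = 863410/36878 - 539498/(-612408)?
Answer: -20524072004259003317/1735092 + 7272332741809*I*√18767127597160919106564417/4898247615225576 ≈ -1.1829e+13 + 6.4318e+9*I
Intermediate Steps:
s = 137163699631/5646095556 (s = 863410*(1/36878) - 539498*(-1/612408) = 431705/18439 + 269749/306204 = 137163699631/5646095556 ≈ 24.294)
B = 1/1735092 ≈ 5.7634e-7
y = I*√18767127597160919106564417/2823047778 (y = √(-2354864 + 137163699631/5646095556) = √(-13295650001684753/5646095556) = I*√18767127597160919106564417/2823047778 ≈ 1534.5*I)
(-2822213 + y)*(4191324 + B) = (-2822213 + I*√18767127597160919106564417/2823047778)*(4191324 + 1/1735092) = (-2822213 + I*√18767127597160919106564417/2823047778)*(7272332741809/1735092) = -20524072004259003317/1735092 + 7272332741809*I*√18767127597160919106564417/4898247615225576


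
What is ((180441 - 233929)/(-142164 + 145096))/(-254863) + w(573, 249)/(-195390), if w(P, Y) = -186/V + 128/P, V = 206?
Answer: 2487606011651/33142982571831006 ≈ 7.5057e-5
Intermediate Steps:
w(P, Y) = -93/103 + 128/P (w(P, Y) = -186/206 + 128/P = -186*1/206 + 128/P = -93/103 + 128/P)
((180441 - 233929)/(-142164 + 145096))/(-254863) + w(573, 249)/(-195390) = ((180441 - 233929)/(-142164 + 145096))/(-254863) + (-93/103 + 128/573)/(-195390) = -53488/2932*(-1/254863) + (-93/103 + 128*(1/573))*(-1/195390) = -53488*1/2932*(-1/254863) + (-93/103 + 128/573)*(-1/195390) = -13372/733*(-1/254863) - 40105/59019*(-1/195390) = 13372/186814579 + 617/177411114 = 2487606011651/33142982571831006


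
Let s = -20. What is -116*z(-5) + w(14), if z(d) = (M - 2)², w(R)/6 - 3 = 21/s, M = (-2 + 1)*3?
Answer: -28883/10 ≈ -2888.3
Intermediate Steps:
M = -3 (M = -1*3 = -3)
w(R) = 117/10 (w(R) = 18 + 6*(21/(-20)) = 18 + 6*(21*(-1/20)) = 18 + 6*(-21/20) = 18 - 63/10 = 117/10)
z(d) = 25 (z(d) = (-3 - 2)² = (-5)² = 25)
-116*z(-5) + w(14) = -116*25 + 117/10 = -2900 + 117/10 = -28883/10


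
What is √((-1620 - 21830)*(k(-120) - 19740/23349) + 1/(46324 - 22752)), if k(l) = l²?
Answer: I*√2841232508772184418252523/91730438 ≈ 18376.0*I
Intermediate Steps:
√((-1620 - 21830)*(k(-120) - 19740/23349) + 1/(46324 - 22752)) = √((-1620 - 21830)*((-120)² - 19740/23349) + 1/(46324 - 22752)) = √(-23450*(14400 - 19740*1/23349) + 1/23572) = √(-23450*(14400 - 6580/7783) + 1/23572) = √(-23450*112068620/7783 + 1/23572) = √(-2628009139000/7783 + 1/23572) = √(-61947431424500217/183460876) = I*√2841232508772184418252523/91730438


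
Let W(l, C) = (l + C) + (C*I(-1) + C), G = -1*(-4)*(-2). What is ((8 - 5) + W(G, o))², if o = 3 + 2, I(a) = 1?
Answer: 100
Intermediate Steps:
o = 5
G = -8 (G = 4*(-2) = -8)
W(l, C) = l + 3*C (W(l, C) = (l + C) + (C*1 + C) = (C + l) + (C + C) = (C + l) + 2*C = l + 3*C)
((8 - 5) + W(G, o))² = ((8 - 5) + (-8 + 3*5))² = (3 + (-8 + 15))² = (3 + 7)² = 10² = 100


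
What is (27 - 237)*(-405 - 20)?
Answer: 89250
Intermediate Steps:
(27 - 237)*(-405 - 20) = -210*(-425) = 89250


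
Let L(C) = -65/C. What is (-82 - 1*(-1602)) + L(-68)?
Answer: 103425/68 ≈ 1521.0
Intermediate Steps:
(-82 - 1*(-1602)) + L(-68) = (-82 - 1*(-1602)) - 65/(-68) = (-82 + 1602) - 65*(-1/68) = 1520 + 65/68 = 103425/68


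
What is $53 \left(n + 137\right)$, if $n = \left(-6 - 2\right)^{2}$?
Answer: $10653$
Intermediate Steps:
$n = 64$ ($n = \left(-8\right)^{2} = 64$)
$53 \left(n + 137\right) = 53 \left(64 + 137\right) = 53 \cdot 201 = 10653$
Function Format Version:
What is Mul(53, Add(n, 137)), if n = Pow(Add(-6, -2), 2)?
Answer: 10653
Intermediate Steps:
n = 64 (n = Pow(-8, 2) = 64)
Mul(53, Add(n, 137)) = Mul(53, Add(64, 137)) = Mul(53, 201) = 10653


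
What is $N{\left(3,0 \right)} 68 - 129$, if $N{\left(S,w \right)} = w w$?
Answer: $-129$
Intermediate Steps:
$N{\left(S,w \right)} = w^{2}$
$N{\left(3,0 \right)} 68 - 129 = 0^{2} \cdot 68 - 129 = 0 \cdot 68 - 129 = 0 - 129 = -129$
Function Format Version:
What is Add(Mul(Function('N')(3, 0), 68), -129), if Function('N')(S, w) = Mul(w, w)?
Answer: -129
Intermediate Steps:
Function('N')(S, w) = Pow(w, 2)
Add(Mul(Function('N')(3, 0), 68), -129) = Add(Mul(Pow(0, 2), 68), -129) = Add(Mul(0, 68), -129) = Add(0, -129) = -129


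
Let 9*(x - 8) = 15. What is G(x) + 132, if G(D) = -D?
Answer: 367/3 ≈ 122.33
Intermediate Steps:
x = 29/3 (x = 8 + (⅑)*15 = 8 + 5/3 = 29/3 ≈ 9.6667)
G(x) + 132 = -1*29/3 + 132 = -29/3 + 132 = 367/3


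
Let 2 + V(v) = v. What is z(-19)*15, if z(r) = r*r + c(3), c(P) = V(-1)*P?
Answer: 5280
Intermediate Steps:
V(v) = -2 + v
c(P) = -3*P (c(P) = (-2 - 1)*P = -3*P)
z(r) = -9 + r² (z(r) = r*r - 3*3 = r² - 9 = -9 + r²)
z(-19)*15 = (-9 + (-19)²)*15 = (-9 + 361)*15 = 352*15 = 5280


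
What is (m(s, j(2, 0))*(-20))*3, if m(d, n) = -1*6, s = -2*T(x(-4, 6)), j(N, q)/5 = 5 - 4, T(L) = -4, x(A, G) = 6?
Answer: 360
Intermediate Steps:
j(N, q) = 5 (j(N, q) = 5*(5 - 4) = 5*1 = 5)
s = 8 (s = -2*(-4) = 8)
m(d, n) = -6
(m(s, j(2, 0))*(-20))*3 = -6*(-20)*3 = 120*3 = 360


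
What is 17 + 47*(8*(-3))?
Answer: -1111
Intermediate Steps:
17 + 47*(8*(-3)) = 17 + 47*(-24) = 17 - 1128 = -1111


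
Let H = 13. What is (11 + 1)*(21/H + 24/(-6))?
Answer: -372/13 ≈ -28.615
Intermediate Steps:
(11 + 1)*(21/H + 24/(-6)) = (11 + 1)*(21/13 + 24/(-6)) = 12*(21*(1/13) + 24*(-⅙)) = 12*(21/13 - 4) = 12*(-31/13) = -372/13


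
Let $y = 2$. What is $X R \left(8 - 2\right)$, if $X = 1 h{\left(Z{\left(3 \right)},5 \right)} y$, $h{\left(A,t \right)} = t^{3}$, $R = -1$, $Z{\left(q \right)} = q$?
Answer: $-1500$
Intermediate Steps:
$X = 250$ ($X = 1 \cdot 5^{3} \cdot 2 = 1 \cdot 125 \cdot 2 = 125 \cdot 2 = 250$)
$X R \left(8 - 2\right) = 250 \left(-1\right) \left(8 - 2\right) = - 250 \left(8 - 2\right) = \left(-250\right) 6 = -1500$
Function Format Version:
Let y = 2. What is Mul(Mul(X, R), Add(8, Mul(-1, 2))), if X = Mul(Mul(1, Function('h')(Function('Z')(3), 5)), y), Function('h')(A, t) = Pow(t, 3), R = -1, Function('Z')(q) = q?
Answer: -1500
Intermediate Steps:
X = 250 (X = Mul(Mul(1, Pow(5, 3)), 2) = Mul(Mul(1, 125), 2) = Mul(125, 2) = 250)
Mul(Mul(X, R), Add(8, Mul(-1, 2))) = Mul(Mul(250, -1), Add(8, Mul(-1, 2))) = Mul(-250, Add(8, -2)) = Mul(-250, 6) = -1500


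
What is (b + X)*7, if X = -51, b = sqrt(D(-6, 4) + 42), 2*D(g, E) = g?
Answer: -357 + 7*sqrt(39) ≈ -313.29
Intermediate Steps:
D(g, E) = g/2
b = sqrt(39) (b = sqrt((1/2)*(-6) + 42) = sqrt(-3 + 42) = sqrt(39) ≈ 6.2450)
(b + X)*7 = (sqrt(39) - 51)*7 = (-51 + sqrt(39))*7 = -357 + 7*sqrt(39)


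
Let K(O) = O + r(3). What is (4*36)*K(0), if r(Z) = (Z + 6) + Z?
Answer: 1728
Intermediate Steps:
r(Z) = 6 + 2*Z (r(Z) = (6 + Z) + Z = 6 + 2*Z)
K(O) = 12 + O (K(O) = O + (6 + 2*3) = O + (6 + 6) = O + 12 = 12 + O)
(4*36)*K(0) = (4*36)*(12 + 0) = 144*12 = 1728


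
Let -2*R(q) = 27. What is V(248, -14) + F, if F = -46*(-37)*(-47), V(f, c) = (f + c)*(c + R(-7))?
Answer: -86429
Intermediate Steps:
R(q) = -27/2 (R(q) = -1/2*27 = -27/2)
V(f, c) = (-27/2 + c)*(c + f) (V(f, c) = (f + c)*(c - 27/2) = (c + f)*(-27/2 + c) = (-27/2 + c)*(c + f))
F = -79994 (F = 1702*(-47) = -79994)
V(248, -14) + F = ((-14)**2 - 27/2*(-14) - 27/2*248 - 14*248) - 79994 = (196 + 189 - 3348 - 3472) - 79994 = -6435 - 79994 = -86429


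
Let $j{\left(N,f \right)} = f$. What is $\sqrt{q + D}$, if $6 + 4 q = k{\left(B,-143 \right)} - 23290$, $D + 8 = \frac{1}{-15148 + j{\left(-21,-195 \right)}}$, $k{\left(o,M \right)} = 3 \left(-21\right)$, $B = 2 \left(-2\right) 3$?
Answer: $\frac{i \sqrt{5506420379131}}{30686} \approx 76.471 i$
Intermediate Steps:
$B = -12$ ($B = \left(-4\right) 3 = -12$)
$k{\left(o,M \right)} = -63$
$D = - \frac{122745}{15343}$ ($D = -8 + \frac{1}{-15148 - 195} = -8 + \frac{1}{-15343} = -8 - \frac{1}{15343} = - \frac{122745}{15343} \approx -8.0001$)
$q = - \frac{23359}{4}$ ($q = - \frac{3}{2} + \frac{-63 - 23290}{4} = - \frac{3}{2} + \frac{1}{4} \left(-23353\right) = - \frac{3}{2} - \frac{23353}{4} = - \frac{23359}{4} \approx -5839.8$)
$\sqrt{q + D} = \sqrt{- \frac{23359}{4} - \frac{122745}{15343}} = \sqrt{- \frac{358888117}{61372}} = \frac{i \sqrt{5506420379131}}{30686}$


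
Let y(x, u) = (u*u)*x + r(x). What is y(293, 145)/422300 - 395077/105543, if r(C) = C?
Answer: 241684544237/22285404450 ≈ 10.845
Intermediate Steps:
y(x, u) = x + x*u**2 (y(x, u) = (u*u)*x + x = u**2*x + x = x*u**2 + x = x + x*u**2)
y(293, 145)/422300 - 395077/105543 = (293*(1 + 145**2))/422300 - 395077/105543 = (293*(1 + 21025))*(1/422300) - 395077*1/105543 = (293*21026)*(1/422300) - 395077/105543 = 6160618*(1/422300) - 395077/105543 = 3080309/211150 - 395077/105543 = 241684544237/22285404450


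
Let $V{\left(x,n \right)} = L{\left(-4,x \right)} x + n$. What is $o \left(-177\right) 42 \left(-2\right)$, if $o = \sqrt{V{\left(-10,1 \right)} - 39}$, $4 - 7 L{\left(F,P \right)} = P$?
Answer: $14868 i \sqrt{58} \approx 1.1323 \cdot 10^{5} i$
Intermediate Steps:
$L{\left(F,P \right)} = \frac{4}{7} - \frac{P}{7}$
$V{\left(x,n \right)} = n + x \left(\frac{4}{7} - \frac{x}{7}\right)$ ($V{\left(x,n \right)} = \left(\frac{4}{7} - \frac{x}{7}\right) x + n = x \left(\frac{4}{7} - \frac{x}{7}\right) + n = n + x \left(\frac{4}{7} - \frac{x}{7}\right)$)
$o = i \sqrt{58}$ ($o = \sqrt{\left(1 - - \frac{10 \left(-4 - 10\right)}{7}\right) - 39} = \sqrt{\left(1 - \left(- \frac{10}{7}\right) \left(-14\right)\right) - 39} = \sqrt{\left(1 - 20\right) - 39} = \sqrt{-19 - 39} = \sqrt{-58} = i \sqrt{58} \approx 7.6158 i$)
$o \left(-177\right) 42 \left(-2\right) = i \sqrt{58} \left(-177\right) 42 \left(-2\right) = - 177 i \sqrt{58} \left(-84\right) = 14868 i \sqrt{58}$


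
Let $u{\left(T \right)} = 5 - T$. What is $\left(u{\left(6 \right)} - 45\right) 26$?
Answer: $-1196$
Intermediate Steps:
$\left(u{\left(6 \right)} - 45\right) 26 = \left(\left(5 - 6\right) - 45\right) 26 = \left(-1 - 45\right) 26 = \left(-46\right) 26 = -1196$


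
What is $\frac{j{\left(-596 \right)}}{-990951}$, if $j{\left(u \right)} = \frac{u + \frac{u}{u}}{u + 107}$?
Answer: $- \frac{595}{484575039} \approx -1.2279 \cdot 10^{-6}$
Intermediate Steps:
$j{\left(u \right)} = \frac{1 + u}{107 + u}$ ($j{\left(u \right)} = \frac{u + 1}{107 + u} = \frac{1 + u}{107 + u}$)
$\frac{j{\left(-596 \right)}}{-990951} = \frac{\frac{1}{107 - 596} \left(1 - 596\right)}{-990951} = \frac{1}{-489} \left(-595\right) \left(- \frac{1}{990951}\right) = \left(- \frac{1}{489}\right) \left(-595\right) \left(- \frac{1}{990951}\right) = \frac{595}{489} \left(- \frac{1}{990951}\right) = - \frac{595}{484575039}$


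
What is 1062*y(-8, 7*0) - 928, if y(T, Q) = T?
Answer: -9424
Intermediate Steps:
1062*y(-8, 7*0) - 928 = 1062*(-8) - 928 = -8496 - 928 = -9424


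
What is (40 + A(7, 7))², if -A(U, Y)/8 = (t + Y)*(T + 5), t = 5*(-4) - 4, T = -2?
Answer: 200704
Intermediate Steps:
t = -24 (t = -20 - 4 = -24)
A(U, Y) = 576 - 24*Y (A(U, Y) = -8*(-24 + Y)*(-2 + 5) = -8*(-24 + Y)*3 = -8*(-72 + 3*Y) = 576 - 24*Y)
(40 + A(7, 7))² = (40 + (576 - 24*7))² = (40 + (576 - 168))² = (40 + 408)² = 448² = 200704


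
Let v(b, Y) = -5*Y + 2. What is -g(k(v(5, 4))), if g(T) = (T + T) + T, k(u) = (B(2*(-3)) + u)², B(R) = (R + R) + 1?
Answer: -2523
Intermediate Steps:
B(R) = 1 + 2*R (B(R) = 2*R + 1 = 1 + 2*R)
v(b, Y) = 2 - 5*Y
k(u) = (-11 + u)² (k(u) = ((1 + 2*(2*(-3))) + u)² = ((1 + 2*(-6)) + u)² = ((1 - 12) + u)² = (-11 + u)²)
g(T) = 3*T (g(T) = 2*T + T = 3*T)
-g(k(v(5, 4))) = -3*(-11 + (2 - 5*4))² = -3*(-11 + (2 - 20))² = -3*(-11 - 18)² = -3*(-29)² = -3*841 = -1*2523 = -2523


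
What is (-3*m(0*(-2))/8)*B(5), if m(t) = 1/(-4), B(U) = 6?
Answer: 9/16 ≈ 0.56250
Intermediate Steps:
m(t) = -1/4
(-3*m(0*(-2))/8)*B(5) = -(-3)/(4*8)*6 = -3*(-1/32)*6 = (3/32)*6 = 9/16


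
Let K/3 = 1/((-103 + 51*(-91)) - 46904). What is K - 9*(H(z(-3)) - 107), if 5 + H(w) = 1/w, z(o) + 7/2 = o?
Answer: 225908339/223808 ≈ 1009.4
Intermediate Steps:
z(o) = -7/2 + o
H(w) = -5 + 1/w
K = -1/17216 (K = 3/((-103 + 51*(-91)) - 46904) = 3/((-103 - 4641) - 46904) = 3/(-4744 - 46904) = 3/(-51648) = 3*(-1/51648) = -1/17216 ≈ -5.8085e-5)
K - 9*(H(z(-3)) - 107) = -1/17216 - 9*((-5 + 1/(-7/2 - 3)) - 107) = -1/17216 - 9*((-5 + 1/(-13/2)) - 107) = -1/17216 - 9*((-5 - 2/13) - 107) = -1/17216 - 9*(-67/13 - 107) = -1/17216 - 9*(-1458)/13 = -1/17216 - 1*(-13122/13) = -1/17216 + 13122/13 = 225908339/223808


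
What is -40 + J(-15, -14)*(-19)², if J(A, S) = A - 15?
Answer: -10870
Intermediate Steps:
J(A, S) = -15 + A
-40 + J(-15, -14)*(-19)² = -40 + (-15 - 15)*(-19)² = -40 - 30*361 = -40 - 10830 = -10870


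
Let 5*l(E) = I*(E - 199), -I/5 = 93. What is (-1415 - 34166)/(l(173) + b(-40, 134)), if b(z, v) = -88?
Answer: -35581/2330 ≈ -15.271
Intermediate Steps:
I = -465 (I = -5*93 = -465)
l(E) = 18507 - 93*E (l(E) = (-465*(E - 199))/5 = (-465*(-199 + E))/5 = (92535 - 465*E)/5 = 18507 - 93*E)
(-1415 - 34166)/(l(173) + b(-40, 134)) = (-1415 - 34166)/((18507 - 93*173) - 88) = -35581/((18507 - 16089) - 88) = -35581/(2418 - 88) = -35581/2330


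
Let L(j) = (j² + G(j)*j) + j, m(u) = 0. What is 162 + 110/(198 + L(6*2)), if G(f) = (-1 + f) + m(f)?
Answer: 39421/243 ≈ 162.23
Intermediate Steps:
G(f) = -1 + f (G(f) = (-1 + f) + 0 = -1 + f)
L(j) = j + j² + j*(-1 + j) (L(j) = (j² + (-1 + j)*j) + j = (j² + j*(-1 + j)) + j = j + j² + j*(-1 + j))
162 + 110/(198 + L(6*2)) = 162 + 110/(198 + 2*(6*2)²) = 162 + 110/(198 + 2*12²) = 162 + 110/(198 + 2*144) = 162 + 110/(198 + 288) = 162 + 110/486 = 162 + 110*(1/486) = 162 + 55/243 = 39421/243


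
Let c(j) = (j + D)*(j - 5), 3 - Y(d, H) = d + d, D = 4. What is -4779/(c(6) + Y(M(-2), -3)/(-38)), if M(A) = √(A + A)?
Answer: -68463954/142145 + 726408*I/142145 ≈ -481.65 + 5.1103*I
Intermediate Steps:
M(A) = √2*√A (M(A) = √(2*A) = √2*√A)
Y(d, H) = 3 - 2*d (Y(d, H) = 3 - (d + d) = 3 - 2*d)
c(j) = (-5 + j)*(4 + j) (c(j) = (j + 4)*(j - 5) = (4 + j)*(-5 + j) = (-5 + j)*(4 + j))
-4779/(c(6) + Y(M(-2), -3)/(-38)) = -4779/((-20 + 6² - 1*6) + (3 - 2*√2*√(-2))/(-38)) = -4779/((-20 + 36 - 6) - (3 - 2*√2*I*√2)/38) = -4779/(10 - (3 - 4*I)/38) = -4779/(10 + (-3/38 + 2*I/19)) = -4779*1444*(377/38 - 2*I/19)/142145 = -6900876*(377/38 - 2*I/19)/142145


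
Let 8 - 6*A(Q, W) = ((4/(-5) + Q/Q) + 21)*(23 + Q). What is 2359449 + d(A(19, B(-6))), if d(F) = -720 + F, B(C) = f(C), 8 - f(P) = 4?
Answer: 35378729/15 ≈ 2.3586e+6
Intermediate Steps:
f(P) = 4 (f(P) = 8 - 1*4 = 8 - 4 = 4)
B(C) = 4
A(Q, W) = -1199/15 - 53*Q/15 (A(Q, W) = 4/3 - ((4/(-5) + Q/Q) + 21)*(23 + Q)/6 = 4/3 - ((4*(-⅕) + 1) + 21)*(23 + Q)/6 = 4/3 - ((-⅘ + 1) + 21)*(23 + Q)/6 = 4/3 - (⅕ + 21)*(23 + Q)/6 = 4/3 - 53*(23 + Q)/15 = 4/3 - (2438/5 + 106*Q/5)/6 = 4/3 + (-1219/15 - 53*Q/15) = -1199/15 - 53*Q/15)
2359449 + d(A(19, B(-6))) = 2359449 + (-720 + (-1199/15 - 53/15*19)) = 2359449 + (-720 + (-1199/15 - 1007/15)) = 2359449 + (-720 - 2206/15) = 2359449 - 13006/15 = 35378729/15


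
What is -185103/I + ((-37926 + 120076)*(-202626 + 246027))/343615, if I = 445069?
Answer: 317356382928201/30586476887 ≈ 10376.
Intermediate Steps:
-185103/I + ((-37926 + 120076)*(-202626 + 246027))/343615 = -185103/445069 + ((-37926 + 120076)*(-202626 + 246027))/343615 = -185103*1/445069 + (82150*43401)*(1/343615) = -185103/445069 + 3565392150*(1/343615) = -185103/445069 + 713078430/68723 = 317356382928201/30586476887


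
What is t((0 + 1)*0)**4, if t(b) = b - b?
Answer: 0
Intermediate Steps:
t(b) = 0
t((0 + 1)*0)**4 = 0**4 = 0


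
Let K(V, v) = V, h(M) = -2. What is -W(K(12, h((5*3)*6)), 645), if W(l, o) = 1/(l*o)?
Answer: -1/7740 ≈ -0.00012920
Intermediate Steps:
W(l, o) = 1/(l*o)
-W(K(12, h((5*3)*6)), 645) = -1/(12*645) = -1*1/7740 = -1/7740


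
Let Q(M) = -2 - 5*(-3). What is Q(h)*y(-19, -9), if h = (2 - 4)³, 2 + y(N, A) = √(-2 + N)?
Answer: -26 + 13*I*√21 ≈ -26.0 + 59.573*I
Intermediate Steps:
y(N, A) = -2 + √(-2 + N)
h = -8 (h = (-2)³ = -8)
Q(M) = 13 (Q(M) = -2 + 15 = 13)
Q(h)*y(-19, -9) = 13*(-2 + √(-2 - 19)) = 13*(-2 + √(-21)) = 13*(-2 + I*√21) = -26 + 13*I*√21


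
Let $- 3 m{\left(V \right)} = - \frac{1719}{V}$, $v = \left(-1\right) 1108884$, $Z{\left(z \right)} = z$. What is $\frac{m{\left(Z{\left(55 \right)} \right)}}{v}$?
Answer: $- \frac{191}{20329540} \approx -9.3952 \cdot 10^{-6}$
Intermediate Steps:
$v = -1108884$
$m{\left(V \right)} = \frac{573}{V}$ ($m{\left(V \right)} = - \frac{\left(-1719\right) \frac{1}{V}}{3} = \frac{573}{V}$)
$\frac{m{\left(Z{\left(55 \right)} \right)}}{v} = \frac{573 \cdot \frac{1}{55}}{-1108884} = 573 \cdot \frac{1}{55} \left(- \frac{1}{1108884}\right) = \frac{573}{55} \left(- \frac{1}{1108884}\right) = - \frac{191}{20329540}$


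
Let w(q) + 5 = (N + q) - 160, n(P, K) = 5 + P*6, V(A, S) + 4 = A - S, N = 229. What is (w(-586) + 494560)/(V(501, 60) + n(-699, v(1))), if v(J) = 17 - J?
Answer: -247019/1876 ≈ -131.67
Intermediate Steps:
V(A, S) = -4 + A - S (V(A, S) = -4 + (A - S) = -4 + A - S)
n(P, K) = 5 + 6*P
w(q) = 64 + q (w(q) = -5 + ((229 + q) - 160) = -5 + (69 + q) = 64 + q)
(w(-586) + 494560)/(V(501, 60) + n(-699, v(1))) = ((64 - 586) + 494560)/((-4 + 501 - 1*60) + (5 + 6*(-699))) = (-522 + 494560)/((-4 + 501 - 60) + (5 - 4194)) = 494038/(437 - 4189) = 494038/(-3752) = 494038*(-1/3752) = -247019/1876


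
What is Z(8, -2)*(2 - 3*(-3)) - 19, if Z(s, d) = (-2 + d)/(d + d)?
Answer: -8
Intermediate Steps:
Z(s, d) = (-2 + d)/(2*d) (Z(s, d) = (-2 + d)/((2*d)) = (-2 + d)*(1/(2*d)) = (-2 + d)/(2*d))
Z(8, -2)*(2 - 3*(-3)) - 19 = ((1/2)*(-2 - 2)/(-2))*(2 - 3*(-3)) - 19 = ((1/2)*(-1/2)*(-4))*(2 + 9) - 19 = 1*11 - 19 = 11 - 19 = -8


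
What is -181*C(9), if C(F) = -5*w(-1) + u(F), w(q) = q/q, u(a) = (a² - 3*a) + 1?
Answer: -9050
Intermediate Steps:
u(a) = 1 + a² - 3*a
w(q) = 1
C(F) = -4 + F² - 3*F (C(F) = -5*1 + (1 + F² - 3*F) = -5 + (1 + F² - 3*F) = -4 + F² - 3*F)
-181*C(9) = -181*(-4 + 9² - 3*9) = -181*(-4 + 81 - 27) = -181*50 = -9050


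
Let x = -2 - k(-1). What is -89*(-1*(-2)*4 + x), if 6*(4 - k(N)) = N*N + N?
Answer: -178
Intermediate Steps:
k(N) = 4 - N/6 - N²/6 (k(N) = 4 - (N*N + N)/6 = 4 - (N² + N)/6 = 4 - (N + N²)/6 = 4 + (-N/6 - N²/6) = 4 - N/6 - N²/6)
x = -6 (x = -2 - (4 - ⅙*(-1) - ⅙*(-1)²) = -2 - (4 + ⅙ - ⅙*1) = -2 - (4 + ⅙ - ⅙) = -2 - 1*4 = -2 - 4 = -6)
-89*(-1*(-2)*4 + x) = -89*(-1*(-2)*4 - 6) = -89*(2*4 - 6) = -89*(8 - 6) = -89*2 = -178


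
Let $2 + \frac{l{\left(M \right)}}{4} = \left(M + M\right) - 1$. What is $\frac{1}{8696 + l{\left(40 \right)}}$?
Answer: $\frac{1}{9004} \approx 0.00011106$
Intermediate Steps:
$l{\left(M \right)} = -12 + 8 M$ ($l{\left(M \right)} = -8 + 4 \left(\left(M + M\right) - 1\right) = -8 + 4 \left(2 M - 1\right) = -8 + 4 \left(-1 + 2 M\right) = -8 + \left(-4 + 8 M\right) = -12 + 8 M$)
$\frac{1}{8696 + l{\left(40 \right)}} = \frac{1}{8696 + \left(-12 + 8 \cdot 40\right)} = \frac{1}{8696 + \left(-12 + 320\right)} = \frac{1}{8696 + 308} = \frac{1}{9004}$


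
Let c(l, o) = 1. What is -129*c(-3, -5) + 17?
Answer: -112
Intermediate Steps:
-129*c(-3, -5) + 17 = -129*1 + 17 = -129 + 17 = -112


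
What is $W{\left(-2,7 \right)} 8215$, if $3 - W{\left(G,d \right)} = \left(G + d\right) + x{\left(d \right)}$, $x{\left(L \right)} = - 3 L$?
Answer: $156085$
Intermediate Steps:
$W{\left(G,d \right)} = 3 - G + 2 d$ ($W{\left(G,d \right)} = 3 - \left(\left(G + d\right) - 3 d\right) = 3 - \left(G - 2 d\right) = 3 - G + 2 d$)
$W{\left(-2,7 \right)} 8215 = \left(3 - -2 + 2 \cdot 7\right) 8215 = \left(3 + 2 + 14\right) 8215 = 19 \cdot 8215 = 156085$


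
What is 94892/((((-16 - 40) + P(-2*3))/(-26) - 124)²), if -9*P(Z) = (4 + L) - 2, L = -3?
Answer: 5195906352/812991169 ≈ 6.3911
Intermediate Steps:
P(Z) = ⅑ (P(Z) = -((4 - 3) - 2)/9 = -(1 - 2)/9 = -⅑*(-1) = ⅑)
94892/((((-16 - 40) + P(-2*3))/(-26) - 124)²) = 94892/((((-16 - 40) + ⅑)/(-26) - 124)²) = 94892/(((-56 + ⅑)*(-1/26) - 124)²) = 94892/((-503/9*(-1/26) - 124)²) = 94892/((503/234 - 124)²) = 94892/((-28513/234)²) = 94892/(812991169/54756) = 94892*(54756/812991169) = 5195906352/812991169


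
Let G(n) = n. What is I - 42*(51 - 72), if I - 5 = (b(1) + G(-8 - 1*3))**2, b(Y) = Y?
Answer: 987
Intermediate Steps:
I = 105 (I = 5 + (1 + (-8 - 1*3))**2 = 5 + (1 + (-8 - 3))**2 = 5 + (1 - 11)**2 = 5 + (-10)**2 = 5 + 100 = 105)
I - 42*(51 - 72) = 105 - 42*(51 - 72) = 105 - 42*(-21) = 105 + 882 = 987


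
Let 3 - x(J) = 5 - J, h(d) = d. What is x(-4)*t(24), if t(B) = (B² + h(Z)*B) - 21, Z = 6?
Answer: -4194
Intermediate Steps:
t(B) = -21 + B² + 6*B (t(B) = (B² + 6*B) - 21 = -21 + B² + 6*B)
x(J) = -2 + J (x(J) = 3 - (5 - J) = 3 + (-5 + J) = -2 + J)
x(-4)*t(24) = (-2 - 4)*(-21 + 24² + 6*24) = -6*(-21 + 576 + 144) = -6*699 = -4194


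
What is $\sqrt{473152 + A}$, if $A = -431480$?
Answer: $2 \sqrt{10418} \approx 204.14$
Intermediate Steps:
$\sqrt{473152 + A} = \sqrt{473152 - 431480} = \sqrt{41672} = 2 \sqrt{10418}$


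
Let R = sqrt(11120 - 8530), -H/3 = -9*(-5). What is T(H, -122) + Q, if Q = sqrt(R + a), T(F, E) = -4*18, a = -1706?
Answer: -72 + I*sqrt(1706 - sqrt(2590)) ≈ -72.0 + 40.683*I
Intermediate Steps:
H = -135 (H = -(-27)*(-5) = -3*45 = -135)
R = sqrt(2590) ≈ 50.892
T(F, E) = -72
Q = sqrt(-1706 + sqrt(2590)) (Q = sqrt(sqrt(2590) - 1706) = sqrt(-1706 + sqrt(2590)) ≈ 40.683*I)
T(H, -122) + Q = -72 + sqrt(-1706 + sqrt(2590))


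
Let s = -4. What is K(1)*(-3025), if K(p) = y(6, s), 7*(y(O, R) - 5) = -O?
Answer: -87725/7 ≈ -12532.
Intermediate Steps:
y(O, R) = 5 - O/7 (y(O, R) = 5 + (-O)/7 = 5 - O/7)
K(p) = 29/7 (K(p) = 5 - ⅐*6 = 5 - 6/7 = 29/7)
K(1)*(-3025) = (29/7)*(-3025) = -87725/7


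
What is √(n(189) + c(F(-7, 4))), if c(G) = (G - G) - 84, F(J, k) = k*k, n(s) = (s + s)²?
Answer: 20*√357 ≈ 377.89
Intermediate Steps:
n(s) = 4*s² (n(s) = (2*s)² = 4*s²)
F(J, k) = k²
c(G) = -84 (c(G) = 0 - 84 = -84)
√(n(189) + c(F(-7, 4))) = √(4*189² - 84) = √(4*35721 - 84) = √(142884 - 84) = √142800 = 20*√357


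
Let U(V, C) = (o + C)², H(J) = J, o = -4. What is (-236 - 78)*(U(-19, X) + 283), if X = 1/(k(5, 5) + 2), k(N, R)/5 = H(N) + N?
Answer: -126868717/1352 ≈ -93838.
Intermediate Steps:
k(N, R) = 10*N (k(N, R) = 5*(N + N) = 5*(2*N) = 10*N)
X = 1/52 (X = 1/(10*5 + 2) = 1/(50 + 2) = 1/52 ≈ 0.019231)
U(V, C) = (-4 + C)²
(-236 - 78)*(U(-19, X) + 283) = (-236 - 78)*((-4 + 1/52)² + 283) = -314*((-207/52)² + 283) = -314*(42849/2704 + 283) = -314*808081/2704 = -126868717/1352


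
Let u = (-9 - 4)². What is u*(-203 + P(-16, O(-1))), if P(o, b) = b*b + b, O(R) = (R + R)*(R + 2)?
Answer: -33969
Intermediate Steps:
O(R) = 2*R*(2 + R) (O(R) = (2*R)*(2 + R) = 2*R*(2 + R))
u = 169 (u = (-13)² = 169)
P(o, b) = b + b² (P(o, b) = b² + b = b + b²)
u*(-203 + P(-16, O(-1))) = 169*(-203 + (2*(-1)*(2 - 1))*(1 + 2*(-1)*(2 - 1))) = 169*(-203 + (2*(-1)*1)*(1 + 2*(-1)*1)) = 169*(-203 - 2*(1 - 2)) = 169*(-203 - 2*(-1)) = 169*(-203 + 2) = 169*(-201) = -33969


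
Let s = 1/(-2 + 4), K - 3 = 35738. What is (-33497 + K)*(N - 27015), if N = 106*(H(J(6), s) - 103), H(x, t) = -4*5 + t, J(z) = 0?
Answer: -89760000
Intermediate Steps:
K = 35741 (K = 3 + 35738 = 35741)
s = 1/2 ≈ 0.50000
H(x, t) = -20 + t
N = -12985 (N = 106*((-20 + 1/2) - 103) = 106*(-39/2 - 103) = 106*(-245/2) = -12985)
(-33497 + K)*(N - 27015) = (-33497 + 35741)*(-12985 - 27015) = 2244*(-40000) = -89760000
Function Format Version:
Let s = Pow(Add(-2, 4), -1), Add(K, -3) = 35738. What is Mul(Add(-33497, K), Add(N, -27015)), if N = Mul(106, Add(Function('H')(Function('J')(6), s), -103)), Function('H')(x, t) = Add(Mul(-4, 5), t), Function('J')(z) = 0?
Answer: -89760000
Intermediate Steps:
K = 35741 (K = Add(3, 35738) = 35741)
s = Rational(1, 2) (s = Pow(2, -1) = Rational(1, 2) ≈ 0.50000)
Function('H')(x, t) = Add(-20, t)
N = -12985 (N = Mul(106, Add(Add(-20, Rational(1, 2)), -103)) = Mul(106, Add(Rational(-39, 2), -103)) = Mul(106, Rational(-245, 2)) = -12985)
Mul(Add(-33497, K), Add(N, -27015)) = Mul(Add(-33497, 35741), Add(-12985, -27015)) = Mul(2244, -40000) = -89760000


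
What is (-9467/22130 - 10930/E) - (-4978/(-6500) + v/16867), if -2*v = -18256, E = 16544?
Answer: -1201917387047359/501745111582000 ≈ -2.3955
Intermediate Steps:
v = 9128 (v = -½*(-18256) = 9128)
(-9467/22130 - 10930/E) - (-4978/(-6500) + v/16867) = (-9467/22130 - 10930/16544) - (-4978/(-6500) + 9128/16867) = (-9467*1/22130 - 10930*1/16544) - (-4978*(-1/6500) + 9128*(1/16867)) = (-9467/22130 - 5465/8272) - (2489/3250 + 9128/16867) = -99625737/91529680 - 1*71647963/54817750 = -99625737/91529680 - 71647963/54817750 = -1201917387047359/501745111582000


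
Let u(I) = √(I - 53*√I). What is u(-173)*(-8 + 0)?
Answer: -8*√(-173 - 53*I*√173) ≈ -132.09 + 168.88*I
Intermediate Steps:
u(-173)*(-8 + 0) = √(-173 - 53*I*√173)*(-8 + 0) = √(-173 - 53*I*√173)*(-8) = -8*√(-173 - 53*I*√173)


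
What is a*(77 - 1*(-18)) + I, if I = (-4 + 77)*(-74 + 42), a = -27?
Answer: -4901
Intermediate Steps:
I = -2336 (I = 73*(-32) = -2336)
a*(77 - 1*(-18)) + I = -27*(77 - 1*(-18)) - 2336 = -27*(77 + 18) - 2336 = -27*95 - 2336 = -2565 - 2336 = -4901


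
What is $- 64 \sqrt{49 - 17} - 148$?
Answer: $-148 - 256 \sqrt{2} \approx -510.04$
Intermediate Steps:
$- 64 \sqrt{49 - 17} - 148 = - 64 \sqrt{32} - 148 = - 64 \cdot 4 \sqrt{2} - 148 = - 256 \sqrt{2} - 148 = -148 - 256 \sqrt{2}$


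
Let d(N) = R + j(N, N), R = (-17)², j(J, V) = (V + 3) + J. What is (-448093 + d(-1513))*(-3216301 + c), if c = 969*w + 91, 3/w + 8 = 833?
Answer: 398736997207887/275 ≈ 1.4500e+12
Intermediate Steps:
w = 1/275 (w = 3/(-8 + 833) = 3/825 = 3*(1/825) = 1/275 ≈ 0.0036364)
j(J, V) = 3 + J + V (j(J, V) = (3 + V) + J = 3 + J + V)
R = 289
d(N) = 292 + 2*N (d(N) = 289 + (3 + N + N) = 289 + (3 + 2*N) = 292 + 2*N)
c = 25994/275 (c = 969*(1/275) + 91 = 969/275 + 91 = 25994/275 ≈ 94.524)
(-448093 + d(-1513))*(-3216301 + c) = (-448093 + (292 + 2*(-1513)))*(-3216301 + 25994/275) = (-448093 + (292 - 3026))*(-884456781/275) = (-448093 - 2734)*(-884456781/275) = -450827*(-884456781/275) = 398736997207887/275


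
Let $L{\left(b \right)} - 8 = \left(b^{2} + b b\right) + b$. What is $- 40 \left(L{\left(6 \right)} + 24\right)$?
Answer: $-4400$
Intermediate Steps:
$L{\left(b \right)} = 8 + b + 2 b^{2}$ ($L{\left(b \right)} = 8 + \left(\left(b^{2} + b b\right) + b\right) = 8 + \left(\left(b^{2} + b^{2}\right) + b\right) = 8 + \left(2 b^{2} + b\right) = 8 + \left(b + 2 b^{2}\right) = 8 + b + 2 b^{2}$)
$- 40 \left(L{\left(6 \right)} + 24\right) = - 40 \left(\left(8 + 6 + 2 \cdot 6^{2}\right) + 24\right) = - 40 \left(\left(8 + 6 + 2 \cdot 36\right) + 24\right) = - 40 \left(\left(8 + 6 + 72\right) + 24\right) = - 40 \left(86 + 24\right) = \left(-40\right) 110 = -4400$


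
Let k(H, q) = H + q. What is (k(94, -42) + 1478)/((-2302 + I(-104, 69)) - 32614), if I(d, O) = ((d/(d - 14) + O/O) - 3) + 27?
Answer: -90270/2058517 ≈ -0.043852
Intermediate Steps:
I(d, O) = 25 + d/(-14 + d) (I(d, O) = ((d/(-14 + d) + 1) - 3) + 27 = ((1 + d/(-14 + d)) - 3) + 27 = (-2 + d/(-14 + d)) + 27 = 25 + d/(-14 + d))
(k(94, -42) + 1478)/((-2302 + I(-104, 69)) - 32614) = ((94 - 42) + 1478)/((-2302 + 2*(-175 + 13*(-104))/(-14 - 104)) - 32614) = (52 + 1478)/((-2302 + 2*(-175 - 1352)/(-118)) - 32614) = 1530/((-2302 + 2*(-1/118)*(-1527)) - 32614) = 1530/((-2302 + 1527/59) - 32614) = 1530/(-134291/59 - 32614) = 1530/(-2058517/59) = 1530*(-59/2058517) = -90270/2058517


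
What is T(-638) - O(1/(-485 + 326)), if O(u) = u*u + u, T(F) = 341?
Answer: 8620979/25281 ≈ 341.01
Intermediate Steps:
O(u) = u + u² (O(u) = u² + u = u + u²)
T(-638) - O(1/(-485 + 326)) = 341 - (1 + 1/(-485 + 326))/(-485 + 326) = 341 - (1 + 1/(-159))/(-159) = 341 - (-1)*(1 - 1/159)/159 = 341 - (-1)*158/(159*159) = 341 - 1*(-158/25281) = 341 + 158/25281 = 8620979/25281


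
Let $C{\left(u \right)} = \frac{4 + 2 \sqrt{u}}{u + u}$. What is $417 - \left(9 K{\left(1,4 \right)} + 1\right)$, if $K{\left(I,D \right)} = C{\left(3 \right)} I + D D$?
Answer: $266 - 3 \sqrt{3} \approx 260.8$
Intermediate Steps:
$C{\left(u \right)} = \frac{4 + 2 \sqrt{u}}{2 u}$
$K{\left(I,D \right)} = D^{2} + I \left(\frac{2}{3} + \frac{\sqrt{3}}{3}\right)$ ($K{\left(I,D \right)} = \left(\frac{1}{\sqrt{3}} + \frac{2}{3}\right) I + D D = \left(\frac{\sqrt{3}}{3} + 2 \cdot \frac{1}{3}\right) I + D^{2} = \left(\frac{\sqrt{3}}{3} + \frac{2}{3}\right) I + D^{2} = \left(\frac{2}{3} + \frac{\sqrt{3}}{3}\right) I + D^{2} = I \left(\frac{2}{3} + \frac{\sqrt{3}}{3}\right) + D^{2} = D^{2} + I \left(\frac{2}{3} + \frac{\sqrt{3}}{3}\right)$)
$417 - \left(9 K{\left(1,4 \right)} + 1\right) = 417 - \left(9 \left(4^{2} + \frac{1}{3} \cdot 1 \left(2 + \sqrt{3}\right)\right) + 1\right) = 417 - \left(9 \left(16 + \left(\frac{2}{3} + \frac{\sqrt{3}}{3}\right)\right) + 1\right) = 417 - \left(9 \left(\frac{50}{3} + \frac{\sqrt{3}}{3}\right) + 1\right) = 417 - \left(\left(150 + 3 \sqrt{3}\right) + 1\right) = 417 - \left(151 + 3 \sqrt{3}\right) = 266 - 3 \sqrt{3}$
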